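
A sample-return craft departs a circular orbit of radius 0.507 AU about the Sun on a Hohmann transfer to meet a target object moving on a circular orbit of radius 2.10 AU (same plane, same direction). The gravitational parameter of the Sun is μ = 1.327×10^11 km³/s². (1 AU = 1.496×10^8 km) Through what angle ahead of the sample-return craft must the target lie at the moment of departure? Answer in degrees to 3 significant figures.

In km: r₁ = 0.507 × 1.496×10^8 = 7.58472×10^7 km; r₂ = 2.10 × 1.496×10^8 = 3.1416×10^8 km.
Semi-major axis of the transfer orbit: a_t = (7.58472×10^7 + 3.1416×10^8)/2 = 1.950036×10^8 km.
Transfer time t = π√(a_t³/μ) = 2.34843×10^7 s.
Target angular speed ω₂ = √(μ/r₂³) = 6.54198×10^-8 rad/s.
Angle swept by the target during transfer: ω₂·t = 1.53634 rad = 88.03°.
Arrival is 180° from departure on the ellipse, so φ = 180° − 88.03° = 92.0°.

φ = 92.0°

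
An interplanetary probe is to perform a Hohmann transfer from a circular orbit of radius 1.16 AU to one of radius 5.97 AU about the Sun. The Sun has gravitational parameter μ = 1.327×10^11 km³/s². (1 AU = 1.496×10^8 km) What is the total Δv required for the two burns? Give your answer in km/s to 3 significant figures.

In km: r₁ = 1.16 × 1.496×10^8 = 1.73536×10^8 km; r₂ = 5.97 × 1.496×10^8 = 8.93112×10^8 km.
Semi-major axis of the transfer orbit: a_t = (1.73536×10^8 + 8.93112×10^8)/2 = 5.33324×10^8 km.
At r₁ the circular-orbit speed is v₁ = √(μ/r₁) = 27.653 km/s.
Transfer-orbit speed at r₁ (vis-viva): v_p = √[μ(2/r₁ − 1/a_t)] = 35.785 km/s.
First burn Δv₁ = |v_p − v₁| = 8.132 km/s.
At r₂, v₂ = √(μ/r₂) = 12.189 km/s.
Transfer-orbit speed at r₂: v_a = √[μ(2/r₂ − 1/a_t)] = 6.9532 km/s.
Second burn Δv₂ = |v₂ − v_a| = 5.236 km/s.
Δv = Δv₁ + Δv₂ = 8.132 + 5.236 = 13.37 km/s.

Δv = 13.4 km/s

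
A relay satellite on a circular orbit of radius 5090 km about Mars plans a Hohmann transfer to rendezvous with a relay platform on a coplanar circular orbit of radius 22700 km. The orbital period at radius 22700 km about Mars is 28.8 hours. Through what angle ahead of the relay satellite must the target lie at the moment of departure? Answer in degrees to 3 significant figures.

From Kepler's third law T² = 4π²r³/μ at r = 22700 km, T = 28.8 hours = 28.8 × 3600 s = 1.0368×10^5 s: μ = 4π²r³/T² = 42958.3 km³/s².
Semi-major axis of the transfer orbit: a_t = (5090 + 22700)/2 = 13895 km.
The half-period of the transfer ellipse is t = π√(a_t³/μ) = 24826 s.
The target's mean motion on its circular orbit is ω₂ = √(μ/r₂³) = 6.0602×10^-5 rad/s.
Angle swept by the target during transfer: ω₂·t = 1.5045 rad = 86.20°.
The relay satellite traverses 180° on the transfer ellipse, so the target must lead by 180° − 86.20° = 93.8°.

φ = 93.8°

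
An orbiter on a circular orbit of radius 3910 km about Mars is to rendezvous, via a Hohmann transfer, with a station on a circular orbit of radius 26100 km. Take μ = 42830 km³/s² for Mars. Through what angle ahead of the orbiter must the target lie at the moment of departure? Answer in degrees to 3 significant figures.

φ = 102°

Transfer-ellipse semi-major axis a_t = (r₁ + r₂)/2 = (3910 + 26100)/2 = 15005 km.
The half-period of the transfer ellipse is t = π√(a_t³/μ) = 27901.6 s.
The target's mean motion on its circular orbit is ω₂ = √(μ/r₂³) = 4.90810×10^-5 rad/s.
Angle swept by the target during transfer: ω₂·t = 1.3694 rad = 78.46°.
Arrival is 180° from departure on the ellipse, so φ = 180° − 78.46° = 102°.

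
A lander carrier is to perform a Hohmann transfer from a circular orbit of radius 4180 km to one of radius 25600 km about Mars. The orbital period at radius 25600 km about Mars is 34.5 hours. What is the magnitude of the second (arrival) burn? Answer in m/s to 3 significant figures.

Δv₂ = 609 m/s

From Kepler's third law T² = 4π²r³/μ at r = 25600 km, T = 34.5 hours = 34.5 × 3600 s = 1.242×10^5 s: μ = 4π²r³/T² = 42937.5 km³/s².
The Hohmann ellipse has a_t = (r₁ + r₂)/2 = 14890 km.
Circular speed at r = 25600 km: v_c = √(μ/r) = 1.2951 km/s.
Vis-viva on the transfer ellipse at r = 25600 km gives v_t = √[μ(2/r − 1/a_t)] = 0.68618 km/s.
Δv₂ = |v_t − v_c| = |0.68618 − 1.2951| = 0.6089 km/s.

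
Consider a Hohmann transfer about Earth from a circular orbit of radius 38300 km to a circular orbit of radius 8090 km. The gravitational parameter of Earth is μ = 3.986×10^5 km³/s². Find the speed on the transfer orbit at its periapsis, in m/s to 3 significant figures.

Semi-major axis of the transfer orbit: a_t = (38300 + 8090)/2 = 23195 km.
At periapsis, r = 8090 km.
Applying v² = μ(2/r − 1/a_t): v = 9.020 km/s.

v = 9020 m/s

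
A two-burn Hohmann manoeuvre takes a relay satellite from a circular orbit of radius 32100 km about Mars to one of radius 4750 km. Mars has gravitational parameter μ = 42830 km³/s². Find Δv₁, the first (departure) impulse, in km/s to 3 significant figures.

Transfer-ellipse semi-major axis a_t = (r₁ + r₂)/2 = (32100 + 4750)/2 = 18425 km.
Circular speed at r = 32100 km: v_c = √(μ/r) = 1.1551 km/s.
Transfer-orbit speed at the same r (vis-viva, a = a_t): v_t = √[μ(2/r − 1/a_t)] = 0.58650 km/s.
Δv₁ = |v_t − v_c| = |0.58650 − 1.1551| = 0.5686 km/s.

Δv₁ = 0.569 km/s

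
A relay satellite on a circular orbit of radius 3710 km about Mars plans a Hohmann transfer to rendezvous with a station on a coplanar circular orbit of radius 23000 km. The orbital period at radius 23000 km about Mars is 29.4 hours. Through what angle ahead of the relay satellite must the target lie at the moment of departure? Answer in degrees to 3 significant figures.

φ = 100°

From Kepler's third law T² = 4π²r³/μ at r = 23000 km, T = 29.4 hours = 29.4 × 3600 s = 1.0584×10^5 s: μ = 4π²r³/T² = 42878.9 km³/s².
Transfer-ellipse semi-major axis a_t = (r₁ + r₂)/2 = (3710 + 23000)/2 = 13355 km.
Transfer time t = π√(a_t³/μ) = 23410 s.
Target angular speed ω₂ = √(μ/r₂³) = 5.936×10^-5 rad/s.
Angle swept by the target during transfer: ω₂·t = 1.390 rad = 79.64°.
Arrival is 180° from departure on the ellipse, so φ = 180° − 79.64° = 100°.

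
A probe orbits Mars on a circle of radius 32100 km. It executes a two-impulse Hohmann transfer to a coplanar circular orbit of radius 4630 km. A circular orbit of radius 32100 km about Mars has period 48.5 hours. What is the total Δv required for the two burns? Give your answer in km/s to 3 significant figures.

From Kepler's third law T² = 4π²r³/μ at r = 32100 km, T = 48.5 hours = 48.5 × 3600 s = 1.746×10^5 s: μ = 4π²r³/T² = 42833.8 km³/s².
Semi-major axis of the transfer orbit: a_t = (32100 + 4630)/2 = 18365 km.
At r₁ the circular-orbit speed is v₁ = √(μ/r₁) = 1.155156 km/s.
On the transfer ellipse at r₁, v² = μ(2/r − 1/a) gives v_a = √[μ(2/r₁ − 1/a_t)] = 0.5800103 km/s.
First burn Δv₁ = |v_a − v₁| = 0.5751 km/s.
Circular speed at r₂: v₂ = √(μ/r₂) = 3.0416 km/s.
Transfer-orbit speed at r₂: v_p = √[μ(2/r₂ − 1/a_t)] = 4.0212 km/s.
Second burn Δv₂ = |v₂ − v_p| = 0.9796 km/s.
Total Δv = Δv₁ + Δv₂ = 1.555 km/s.

Δv = 1.55 km/s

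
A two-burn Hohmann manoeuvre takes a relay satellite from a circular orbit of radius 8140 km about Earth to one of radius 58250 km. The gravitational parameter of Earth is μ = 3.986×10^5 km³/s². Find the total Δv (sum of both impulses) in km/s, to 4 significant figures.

Δv = 3.593 km/s

Transfer-ellipse semi-major axis a_t = (r₁ + r₂)/2 = (8140 + 58250)/2 = 33195 km.
At r₁ the circular-orbit speed is v₁ = √(μ/r₁) = 6.998 km/s.
Transfer-orbit speed at r₁ (vis-viva equation): v_p = √[μ(2/r₁ − 1/a_t)] = 9.270 km/s.
First burn Δv₁ = |v_p − v₁| = 2.272 km/s.
At r₂, v₂ = √(μ/r₂) = 2.616 km/s.
Transfer-orbit speed at r₂: v_a = √[μ(2/r₂ − 1/a_t)] = 1.295 km/s.
Second burn Δv₂ = |v₂ − v_a| = 1.321 km/s.
Total Δv = Δv₁ + Δv₂ = 3.593 km/s.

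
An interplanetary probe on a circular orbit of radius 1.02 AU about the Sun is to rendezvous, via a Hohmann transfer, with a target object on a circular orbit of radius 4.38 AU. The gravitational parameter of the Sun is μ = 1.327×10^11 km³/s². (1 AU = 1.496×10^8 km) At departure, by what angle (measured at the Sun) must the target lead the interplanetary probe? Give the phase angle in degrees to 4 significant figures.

In km: r₁ = 1.02 × 1.496×10^8 = 1.52592×10^8 km; r₂ = 4.38 × 1.496×10^8 = 6.55248×10^8 km.
The Hohmann ellipse has a_t = (r₁ + r₂)/2 = 4.0392×10^8 km.
Transfer time t = π√(a_t³/μ) = 7.0010×10^7 s.
Target angular speed ω₂ = √(μ/r₂³) = 2.1718×10^-8 rad/s.
Angle swept by the target during transfer: ω₂·t = 1.5205 rad = 87.12°.
Arrival is 180° from departure on the ellipse, so φ = 180° − 87.12° = 92.88°.

φ = 92.88°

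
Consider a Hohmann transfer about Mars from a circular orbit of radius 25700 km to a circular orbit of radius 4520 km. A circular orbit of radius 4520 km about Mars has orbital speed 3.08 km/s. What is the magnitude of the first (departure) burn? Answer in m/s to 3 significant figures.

Δv₁ = 585 m/s

From the circular-orbit relation v² = μ/r at r = 4520 km: μ = v²r = (3.08)² × 4520 = 42878.5 km³/s².
Transfer-ellipse semi-major axis a_t = (r₁ + r₂)/2 = (25700 + 4520)/2 = 15110 km.
Circular speed at r = 25700 km: v_c = √(μ/r) = 1.2917 km/s.
Transfer-orbit speed at the same r (vis-viva, a = a_t): v_t = √[μ(2/r − 1/a_t)] = 0.70646 km/s.
Δv₁ = |v_t − v_c| = |0.70646 − 1.2917| = 0.5852 km/s.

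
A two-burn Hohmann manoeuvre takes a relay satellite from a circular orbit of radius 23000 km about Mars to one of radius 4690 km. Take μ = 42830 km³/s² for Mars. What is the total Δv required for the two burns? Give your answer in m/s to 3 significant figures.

Transfer-ellipse semi-major axis a_t = (r₁ + r₂)/2 = (23000 + 4690)/2 = 13845 km.
At r₁ the circular-orbit speed is v₁ = √(μ/r₁) = 1.3646 km/s.
On the transfer ellipse at r₁, vis-viva gives v_a = √[μ(2/r₁ − 1/a_t)] = 0.79424 km/s.
First burn Δv₁ = |v_a − v₁| = 0.5704 km/s.
At r₂, v₂ = √(μ/r₂) = 3.022 km/s.
Transfer-orbit speed at r₂: v_p = √[μ(2/r₂ − 1/a_t)] = 3.895 km/s.
Second burn Δv₂ = |v₂ − v_p| = 0.8730 km/s.
Δv = Δv₁ + Δv₂ = 0.5704 + 0.8730 = 1.443 km/s.

Δv = 1440 m/s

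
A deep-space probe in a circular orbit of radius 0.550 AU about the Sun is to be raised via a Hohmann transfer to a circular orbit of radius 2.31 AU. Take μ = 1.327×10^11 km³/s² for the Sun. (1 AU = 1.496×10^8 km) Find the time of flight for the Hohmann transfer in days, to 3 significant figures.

t = 312 days

In km: r₁ = 0.550 × 1.496×10^8 = 8.228×10^7 km; r₂ = 2.31 × 1.496×10^8 = 3.45576×10^8 km.
Transfer-ellipse semi-major axis a_t = (r₁ + r₂)/2 = (8.228×10^7 + 3.45576×10^8)/2 = 2.13928×10^8 km.
By Kepler's third law the transfer-orbit period is T = 2π√(a_t³/μ), so t = T/2 = 2.698×10^7 s.
Converting: 2.698×10^7 s ÷ 86400 s/day = 312 days.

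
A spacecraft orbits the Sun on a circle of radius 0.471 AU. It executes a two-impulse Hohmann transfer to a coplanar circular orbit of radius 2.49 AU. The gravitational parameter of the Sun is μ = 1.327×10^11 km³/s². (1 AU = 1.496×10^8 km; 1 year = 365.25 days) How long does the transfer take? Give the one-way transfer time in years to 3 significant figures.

t = 0.901 years

In km: r₁ = 0.471 × 1.496×10^8 = 7.04616×10^7 km; r₂ = 2.49 × 1.496×10^8 = 3.72504×10^8 km.
Transfer-ellipse semi-major axis a_t = (r₁ + r₂)/2 = (7.04616×10^7 + 3.72504×10^8)/2 = 2.214828×10^8 km.
By Kepler's third law the transfer-orbit period is T = 2π√(a_t³/μ), so t = T/2 = 2.843×10^7 s.
Converting: 2.843×10^7 s ÷ 3.15576×10^7 s/year (365.25 × 86400) = 0.901 years.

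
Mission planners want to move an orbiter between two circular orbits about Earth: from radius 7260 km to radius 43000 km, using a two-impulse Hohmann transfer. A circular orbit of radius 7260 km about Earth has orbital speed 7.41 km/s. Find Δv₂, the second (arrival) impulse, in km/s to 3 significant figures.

From the circular-orbit relation v² = μ/r at r = 7260 km: μ = v²r = (7.41)² × 7260 = 3.98633×10^5 km³/s².
Semi-major axis of the transfer orbit: a_t = (7260 + 43000)/2 = 25130 km.
On the circular orbit at r = 43000 km, v_c = √(μ/r) = 3.045 km/s.
Vis-viva on the transfer ellipse at r = 43000 km gives v_t = √[μ(2/r − 1/a_t)] = 1.637 km/s.
Δv₂ = |v_t − v_c| = |1.637 − 3.045| = 1.408 km/s.

Δv₂ = 1.41 km/s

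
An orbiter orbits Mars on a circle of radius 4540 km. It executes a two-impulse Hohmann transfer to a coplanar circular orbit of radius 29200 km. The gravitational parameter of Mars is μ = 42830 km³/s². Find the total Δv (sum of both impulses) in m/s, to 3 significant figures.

Semi-major axis of the transfer orbit: a_t = (4540 + 29200)/2 = 16870 km.
Circular speed at r₁: v₁ = √(μ/r₁) = √(42830/4540) = 3.0715 km/s.
Transfer-orbit speed at r₁ (vis-viva equation): v_p = √[μ(2/r₁ − 1/a_t)] = 4.0409 km/s.
First burn Δv₁ = |v_p − v₁| = 0.9694 km/s.
At r₂, v₂ = √(μ/r₂) = 1.2111 km/s.
Transfer-orbit speed at r₂: v_a = √[μ(2/r₂ − 1/a_t)] = 0.62828 km/s.
Second burn Δv₂ = |v₂ − v_a| = 0.5828 km/s.
Total Δv = Δv₁ + Δv₂ = 1.552 km/s.

Δv = 1550 m/s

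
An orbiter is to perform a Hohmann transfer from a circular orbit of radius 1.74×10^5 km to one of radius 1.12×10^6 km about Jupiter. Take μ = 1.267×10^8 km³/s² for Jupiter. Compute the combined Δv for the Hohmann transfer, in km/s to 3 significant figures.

The Hohmann ellipse has a_t = (r₁ + r₂)/2 = 6.470×10^5 km.
Circular speed at r₁: v₁ = √(μ/r₁) = √(1.267×10^8/1.740×10^5) = 26.984 km/s.
On the transfer ellipse at r₁, vis-viva gives v_p = √[μ(2/r₁ − 1/a_t)] = 35.503 km/s.
First burn Δv₁ = |v_p − v₁| = 8.519 km/s.
Circular speed at r₂: v₂ = √(μ/r₂) = 10.636 km/s.
Transfer-orbit speed at r₂: v_a = √[μ(2/r₂ − 1/a_t)] = 5.5157 km/s.
Second burn Δv₂ = |v₂ − v_a| = 5.120 km/s.
Δv = Δv₁ + Δv₂ = 8.519 + 5.120 = 13.64 km/s.

Δv = 13.6 km/s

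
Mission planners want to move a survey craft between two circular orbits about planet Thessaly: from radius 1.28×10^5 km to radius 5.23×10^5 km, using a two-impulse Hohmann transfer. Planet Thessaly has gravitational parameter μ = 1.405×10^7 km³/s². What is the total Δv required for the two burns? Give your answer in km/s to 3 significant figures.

Semi-major axis of the transfer orbit: a_t = (1.280×10^5 + 5.230×10^5)/2 = 3.255×10^5 km.
At r₁ the circular-orbit speed is v₁ = √(μ/r₁) = 10.477 km/s.
Transfer-orbit speed at r₁ (vis-viva equation): v_p = √[μ(2/r₁ − 1/a_t)] = 13.280 km/s.
First burn Δv₁ = |v_p − v₁| = 2.803 km/s.
At r₂, v₂ = √(μ/r₂) = 5.183 km/s.
Transfer-orbit speed at r₂: v_a = √[μ(2/r₂ − 1/a_t)] = 3.250 km/s.
Second burn Δv₂ = |v₂ − v_a| = 1.933 km/s.
Total Δv = Δv₁ + Δv₂ = 4.736 km/s.

Δv = 4.74 km/s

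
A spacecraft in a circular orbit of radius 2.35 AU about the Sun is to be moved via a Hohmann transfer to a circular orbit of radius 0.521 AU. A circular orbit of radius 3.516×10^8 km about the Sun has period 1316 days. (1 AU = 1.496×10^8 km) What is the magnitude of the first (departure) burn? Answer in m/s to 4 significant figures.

Δv₁ = 7725 m/s

From Kepler's third law T² = 4π²r³/μ at r = 3.516×10^8 km, T = 1316 days = 1316 × 86400 s = 1.137024×10^8 s: μ = 4π²r³/T² = 1.32729×10^11 km³/s².
In km: r₁ = 2.35 × 1.496×10^8 = 3.5156×10^8 km; r₂ = 0.521 × 1.496×10^8 = 7.79416×10^7 km.
The Hohmann ellipse has a_t = (r₁ + r₂)/2 = 2.147508×10^8 km.
On the circular orbit at r = 3.5156×10^8 km, v_c = √(μ/r) = 19.4305 km/s.
Transfer-orbit speed at the same r (vis-viva, a = a_t): v_t = √[μ(2/r − 1/a_t)] = 11.7058 km/s.
Δv₁ = |v_t − v_c| = |11.7058 − 19.4305| = 7.725 km/s.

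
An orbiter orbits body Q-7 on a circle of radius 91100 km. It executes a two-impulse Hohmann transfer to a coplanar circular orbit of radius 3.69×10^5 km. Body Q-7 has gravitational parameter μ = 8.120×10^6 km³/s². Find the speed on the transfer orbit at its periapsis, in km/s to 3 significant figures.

v = 12.0 km/s

Semi-major axis of the transfer orbit: a_t = (91100 + 3.690×10^5)/2 = 2.3005×10^5 km.
At periapsis, r = 91100 km.
From the vis-viva equation, v = √[μ(2/r − 1/a_t)] = 11.96 km/s.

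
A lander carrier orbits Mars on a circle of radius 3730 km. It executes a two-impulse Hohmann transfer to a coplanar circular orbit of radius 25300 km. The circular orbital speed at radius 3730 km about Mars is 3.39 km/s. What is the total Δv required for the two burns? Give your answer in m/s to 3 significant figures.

Δv = 1730 m/s

From the circular-orbit relation v² = μ/r at r = 3730 km: μ = v²r = (3.39)² × 3730 = 42865.5 km³/s².
Transfer-ellipse semi-major axis a_t = (r₁ + r₂)/2 = (3730 + 25300)/2 = 14515 km.
At r₁ the circular-orbit speed is v₁ = √(μ/r₁) = 3.3900 km/s.
Transfer-orbit speed at r₁ (v² = μ(2/r − 1/a)): v_p = √[μ(2/r₁ − 1/a_t)] = 4.4756 km/s.
First burn Δv₁ = |v_p − v₁| = 1.0856 km/s.
At r₂, v₂ = √(μ/r₂) = 1.30165 km/s.
Transfer-orbit speed at r₂: v_a = √[μ(2/r₂ − 1/a_t)] = 0.659842 km/s.
Second burn Δv₂ = |v₂ − v_a| = 0.64181 km/s.
Δv = Δv₁ + Δv₂ = 1.0856 + 0.64181 = 1.727 km/s.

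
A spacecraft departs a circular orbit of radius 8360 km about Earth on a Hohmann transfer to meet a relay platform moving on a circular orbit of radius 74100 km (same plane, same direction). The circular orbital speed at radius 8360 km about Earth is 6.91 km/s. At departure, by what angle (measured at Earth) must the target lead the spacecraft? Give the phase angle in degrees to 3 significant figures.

φ = 105°

From the circular-orbit relation v² = μ/r at r = 8360 km: μ = v²r = (6.91)² × 8360 = 3.99174×10^5 km³/s².
Transfer-ellipse semi-major axis a_t = (r₁ + r₂)/2 = (8360 + 74100)/2 = 41230 km.
Transfer time t = π√(a_t³/μ) = 41630 s.
The target's mean motion on its circular orbit is ω₂ = √(μ/r₂³) = 3.132×10^-5 rad/s.
Angle swept by the target during transfer: ω₂·t = 1.304 rad = 74.71°.
Arrival is 180° from departure on the ellipse, so φ = 180° − 74.71° = 105°.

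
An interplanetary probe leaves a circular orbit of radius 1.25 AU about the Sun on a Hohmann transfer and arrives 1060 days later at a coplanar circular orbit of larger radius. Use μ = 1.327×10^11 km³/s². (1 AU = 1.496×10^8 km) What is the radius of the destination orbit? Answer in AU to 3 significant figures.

In km: r₁ = 1.25 × 1.496×10^8 = 1.870×10^8 km.
Transfer time t = 1060 days = 9.1584×10^7 s, and t = π√(a_t³/μ).
So a_t = (μ t²/π²)^(1/3) = (1.327×10^11 × (9.1584×10^7)² / π²)^(1/3) = 4.8314×10^8 km.
Since a_t = (r₁ + r₂)/2, r₂ = 2a_t − r₁ = 2×4.8314×10^8 − 1.870×10^8 = 7.7928×10^8 km.
In AU: r₂ = 7.7928×10^8 / 1.496×10^8 = 5.21 AU.

r₂ = 5.21 AU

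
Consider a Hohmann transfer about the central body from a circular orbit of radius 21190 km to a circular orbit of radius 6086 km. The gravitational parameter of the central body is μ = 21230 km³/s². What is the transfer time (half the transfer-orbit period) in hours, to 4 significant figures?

t = 9.539 hours

Transfer-ellipse semi-major axis a_t = (r₁ + r₂)/2 = (21190 + 6086)/2 = 13638 km.
Transfer time t = π√(a_t³/μ) = π√((13638)³ / 21230) = 34340 s.
Converting: 34340 s ÷ 3600 s/hour = 9.539 hours.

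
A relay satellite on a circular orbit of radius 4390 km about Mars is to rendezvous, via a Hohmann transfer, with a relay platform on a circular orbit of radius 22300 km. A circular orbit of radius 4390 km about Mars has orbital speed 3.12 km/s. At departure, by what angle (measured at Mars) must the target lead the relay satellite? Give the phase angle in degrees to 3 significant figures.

φ = 96.7°

From the circular-orbit relation v² = μ/r at r = 4390 km: μ = v²r = (3.12)² × 4390 = 42734.0 km³/s².
The Hohmann ellipse has a_t = (r₁ + r₂)/2 = 13345 km.
The half-period of the transfer ellipse is t = π√(a_t³/μ) = 23428.3 s.
Target angular speed ω₂ = √(μ/r₂³) = 6.20768×10^-5 rad/s.
Angle swept by the target during transfer: ω₂·t = 1.4544 rad = 83.33°.
Arrival is 180° from departure on the ellipse, so φ = 180° − 83.33° = 96.7°.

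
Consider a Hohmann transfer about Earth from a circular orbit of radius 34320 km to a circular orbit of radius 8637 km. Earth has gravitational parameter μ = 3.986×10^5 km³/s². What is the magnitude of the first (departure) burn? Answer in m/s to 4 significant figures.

The Hohmann ellipse has a_t = (r₁ + r₂)/2 = 21478.5 km.
Circular speed at r = 34320 km: v_c = √(μ/r) = 3.408 km/s.
Transfer-orbit speed at the same r (vis-viva, a = a_t): v_t = √[μ(2/r − 1/a_t)] = 2.161 km/s.
Δv₁ = |v_t − v_c| = |2.161 − 3.408| = 1.247 km/s.

Δv₁ = 1247 m/s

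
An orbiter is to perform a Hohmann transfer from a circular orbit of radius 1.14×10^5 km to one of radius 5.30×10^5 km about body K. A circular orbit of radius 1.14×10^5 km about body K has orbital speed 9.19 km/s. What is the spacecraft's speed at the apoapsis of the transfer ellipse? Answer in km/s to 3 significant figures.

v = 2.54 km/s

From the circular-orbit relation v² = μ/r at r = 1.14×10^5 km: μ = v²r = (9.19)² × 1.14×10^5 = 9.62800×10^6 km³/s².
Transfer-ellipse semi-major axis a_t = (r₁ + r₂)/2 = (1.140×10^5 + 5.300×10^5)/2 = 3.220×10^5 km.
The apoapsis of the transfer ellipse is at r = 5.300×10^5 km.
Applying v² = μ(2/r − 1/a_t): v = 2.536 km/s.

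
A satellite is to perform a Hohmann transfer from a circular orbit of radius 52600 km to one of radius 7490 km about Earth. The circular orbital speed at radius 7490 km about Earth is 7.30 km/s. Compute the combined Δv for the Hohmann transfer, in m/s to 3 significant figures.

From the circular-orbit relation v² = μ/r at r = 7490 km: μ = v²r = (7.30)² × 7490 = 3.99142×10^5 km³/s².
Transfer-ellipse semi-major axis a_t = (r₁ + r₂)/2 = (52600 + 7490)/2 = 30045 km.
Circular speed at r₁: v₁ = √(μ/r₁) = √(3.99142×10^5/52600) = 2.7547 km/s.
Transfer-orbit speed at r₁ (vis-viva equation): v_a = √[μ(2/r₁ − 1/a_t)] = 1.3754 km/s.
First burn Δv₁ = |v_a − v₁| = 1.379 km/s.
At r₂, v₂ = √(μ/r₂) = 7.300 km/s.
Transfer-orbit speed at r₂: v_p = √[μ(2/r₂ − 1/a_t)] = 9.659 km/s.
Second burn Δv₂ = |v₂ − v_p| = 2.359 km/s.
Total Δv = Δv₁ + Δv₂ = 3.738 km/s.

Δv = 3740 m/s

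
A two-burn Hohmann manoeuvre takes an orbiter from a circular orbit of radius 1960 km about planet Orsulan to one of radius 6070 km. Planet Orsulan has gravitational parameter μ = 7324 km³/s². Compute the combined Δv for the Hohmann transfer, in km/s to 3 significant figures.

Δv = 0.775 km/s

Semi-major axis of the transfer orbit: a_t = (1960 + 6070)/2 = 4015 km.
Circular speed at r₁: v₁ = √(μ/r₁) = √(7324/1960) = 1.933064 km/s.
Transfer-orbit speed at r₁ (vis-viva equation): v_p = √[μ(2/r₁ − 1/a_t)] = 2.376828 km/s.
First burn Δv₁ = |v_p − v₁| = 0.44376 km/s.
Circular speed at r₂: v₂ = √(μ/r₂) = 1.09845 km/s.
Transfer-orbit speed at r₂: v_a = √[μ(2/r₂ − 1/a_t)] = 0.767476 km/s.
Second burn Δv₂ = |v₂ − v_a| = 0.33097 km/s.
Total Δv = Δv₁ + Δv₂ = 0.7747 km/s.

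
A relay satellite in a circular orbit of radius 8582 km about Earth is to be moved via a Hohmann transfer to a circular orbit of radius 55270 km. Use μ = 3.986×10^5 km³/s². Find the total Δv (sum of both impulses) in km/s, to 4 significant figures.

Transfer-ellipse semi-major axis a_t = (r₁ + r₂)/2 = (8582 + 55270)/2 = 31926 km.
Circular speed at r₁: v₁ = √(μ/r₁) = √(3.986×10^5/8582) = 6.815 km/s.
On the transfer ellipse at r₁, v² = μ(2/r − 1/a) gives v_p = √[μ(2/r₁ − 1/a_t)] = 8.967 km/s.
First burn Δv₁ = |v_p − v₁| = 2.152 km/s.
Circular speed at r₂: v₂ = √(μ/r₂) = 2.685 km/s.
Transfer-orbit speed at r₂: v_a = √[μ(2/r₂ − 1/a_t)] = 1.392 km/s.
Second burn Δv₂ = |v₂ − v_a| = 1.293 km/s.
Total Δv = Δv₁ + Δv₂ = 3.445 km/s.

Δv = 3.445 km/s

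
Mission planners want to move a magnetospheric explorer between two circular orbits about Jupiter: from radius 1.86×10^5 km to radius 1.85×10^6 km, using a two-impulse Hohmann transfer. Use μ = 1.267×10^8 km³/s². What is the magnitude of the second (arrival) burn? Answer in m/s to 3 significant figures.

The Hohmann ellipse has a_t = (r₁ + r₂)/2 = 1.018×10^6 km.
Circular speed at r = 1.850×10^6 km: v_c = √(μ/r) = 8.2757 km/s.
Vis-viva on the transfer ellipse at r = 1.850×10^6 km gives v_t = √[μ(2/r − 1/a_t)] = 3.5374 km/s.
Δv₂ = |v_t − v_c| = |3.5374 − 8.2757| = 4.738 km/s.

Δv₂ = 4740 m/s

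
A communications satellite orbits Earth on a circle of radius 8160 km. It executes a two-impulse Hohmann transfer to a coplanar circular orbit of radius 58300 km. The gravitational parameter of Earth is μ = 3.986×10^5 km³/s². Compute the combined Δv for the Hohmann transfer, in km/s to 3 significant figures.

Δv = 3.59 km/s

Transfer-ellipse semi-major axis a_t = (r₁ + r₂)/2 = (8160 + 58300)/2 = 33230 km.
At r₁ the circular-orbit speed is v₁ = √(μ/r₁) = 6.989 km/s.
On the transfer ellipse at r₁, vis-viva equation gives v_p = √[μ(2/r₁ − 1/a_t)] = 9.257 km/s.
First burn Δv₁ = |v_p − v₁| = 2.268 km/s.
At r₂, v₂ = √(μ/r₂) = 2.615 km/s.
Transfer-orbit speed at r₂: v_a = √[μ(2/r₂ − 1/a_t)] = 1.296 km/s.
Second burn Δv₂ = |v₂ − v_a| = 1.319 km/s.
Δv = Δv₁ + Δv₂ = 2.268 + 1.319 = 3.587 km/s.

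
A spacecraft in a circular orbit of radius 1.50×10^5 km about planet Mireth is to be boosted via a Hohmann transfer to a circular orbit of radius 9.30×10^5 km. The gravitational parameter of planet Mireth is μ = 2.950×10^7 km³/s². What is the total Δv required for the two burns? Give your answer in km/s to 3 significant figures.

Transfer-ellipse semi-major axis a_t = (r₁ + r₂)/2 = (1.500×10^5 + 9.300×10^5)/2 = 5.400×10^5 km.
At r₁ the circular-orbit speed is v₁ = √(μ/r₁) = 14.02 km/s.
Transfer-orbit speed at r₁ (vis-viva): v_p = √[μ(2/r₁ − 1/a_t)] = 18.40 km/s.
First burn Δv₁ = |v_p − v₁| = 4.380 km/s.
At r₂, v₂ = √(μ/r₂) = 5.632 km/s.
Transfer-orbit speed at r₂: v_a = √[μ(2/r₂ − 1/a_t)] = 2.968 km/s.
Second burn Δv₂ = |v₂ − v_a| = 2.664 km/s.
Total Δv = Δv₁ + Δv₂ = 7.044 km/s.

Δv = 7.04 km/s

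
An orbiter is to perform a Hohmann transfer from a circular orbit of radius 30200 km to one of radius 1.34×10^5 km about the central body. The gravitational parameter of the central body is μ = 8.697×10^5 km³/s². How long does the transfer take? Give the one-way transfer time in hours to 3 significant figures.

t = 22.0 hours

Transfer-ellipse semi-major axis a_t = (r₁ + r₂)/2 = (30200 + 1.340×10^5)/2 = 82100 km.
Transfer time t = π√(a_t³/μ) = π√((82100)³ / 8.697×10^5) = 79250 s.
Converting: 79250 s ÷ 3600 s/hour = 22.0 hours.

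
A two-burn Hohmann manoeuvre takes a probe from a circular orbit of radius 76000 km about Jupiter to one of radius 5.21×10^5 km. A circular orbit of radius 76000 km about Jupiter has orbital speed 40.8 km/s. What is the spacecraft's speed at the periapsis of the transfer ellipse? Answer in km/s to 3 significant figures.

v = 53.9 km/s

From the circular-orbit relation v² = μ/r at r = 76000 km: μ = v²r = (40.8)² × 76000 = 1.26513×10^8 km³/s².
Transfer-ellipse semi-major axis a_t = (r₁ + r₂)/2 = (76000 + 5.210×10^5)/2 = 2.985×10^5 km.
At periapsis, r = 76000 km.
From the vis-viva equation, v = √[μ(2/r − 1/a_t)] = 53.90 km/s.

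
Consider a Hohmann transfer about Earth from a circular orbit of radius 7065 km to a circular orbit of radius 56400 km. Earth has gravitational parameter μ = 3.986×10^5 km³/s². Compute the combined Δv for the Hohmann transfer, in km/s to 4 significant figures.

Δv = 3.907 km/s

Transfer-ellipse semi-major axis a_t = (r₁ + r₂)/2 = (7065 + 56400)/2 = 31732.5 km.
At r₁ the circular-orbit speed is v₁ = √(μ/r₁) = 7.5113 km/s.
Transfer-orbit speed at r₁ (vis-viva): v_p = √[μ(2/r₁ − 1/a_t)] = 10.014 km/s.
First burn Δv₁ = |v_p − v₁| = 2.503 km/s.
At r₂, v₂ = √(μ/r₂) = 2.658 km/s.
Transfer-orbit speed at r₂: v_a = √[μ(2/r₂ − 1/a_t)] = 1.254 km/s.
Second burn Δv₂ = |v₂ − v_a| = 1.404 km/s.
Δv = Δv₁ + Δv₂ = 2.503 + 1.404 = 3.907 km/s.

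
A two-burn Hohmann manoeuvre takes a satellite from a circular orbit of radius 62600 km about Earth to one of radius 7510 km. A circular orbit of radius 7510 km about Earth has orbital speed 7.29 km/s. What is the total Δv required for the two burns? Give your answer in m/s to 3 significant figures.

Δv = 3810 m/s

From the circular-orbit relation v² = μ/r at r = 7510 km: μ = v²r = (7.29)² × 7510 = 3.99112×10^5 km³/s².
The Hohmann ellipse has a_t = (r₁ + r₂)/2 = 35055 km.
Circular speed at r₁: v₁ = √(μ/r₁) = √(3.99112×10^5/62600) = 2.525 km/s.
Transfer-orbit speed at r₁ (vis-viva): v_a = √[μ(2/r₁ − 1/a_t)] = 1.169 km/s.
First burn Δv₁ = |v_a − v₁| = 1.356 km/s.
At r₂, v₂ = √(μ/r₂) = 7.290 km/s.
Transfer-orbit speed at r₂: v_p = √[μ(2/r₂ − 1/a_t)] = 9.742 km/s.
Second burn Δv₂ = |v₂ − v_p| = 2.452 km/s.
Δv = Δv₁ + Δv₂ = 1.356 + 2.452 = 3.808 km/s.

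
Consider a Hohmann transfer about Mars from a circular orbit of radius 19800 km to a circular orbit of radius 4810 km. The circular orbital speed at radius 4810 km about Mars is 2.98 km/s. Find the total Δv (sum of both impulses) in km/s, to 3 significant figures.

Δv = 1.35 km/s

From the circular-orbit relation v² = μ/r at r = 4810 km: μ = v²r = (2.98)² × 4810 = 42714.7 km³/s².
Semi-major axis of the transfer orbit: a_t = (19800 + 4810)/2 = 12305 km.
Circular speed at r₁: v₁ = √(μ/r₁) = √(42714.7/19800) = 1.4688 km/s.
Transfer-orbit speed at r₁ (v² = μ(2/r − 1/a)): v_a = √[μ(2/r₁ − 1/a_t)] = 0.91831 km/s.
First burn Δv₁ = |v_a − v₁| = 0.5505 km/s.
Circular speed at r₂: v₂ = √(μ/r₂) = 2.9800 km/s.
Transfer-orbit speed at r₂: v_p = √[μ(2/r₂ − 1/a_t)] = 3.7801 km/s.
Second burn Δv₂ = |v₂ − v_p| = 0.8001 km/s.
Total Δv = Δv₁ + Δv₂ = 1.351 km/s.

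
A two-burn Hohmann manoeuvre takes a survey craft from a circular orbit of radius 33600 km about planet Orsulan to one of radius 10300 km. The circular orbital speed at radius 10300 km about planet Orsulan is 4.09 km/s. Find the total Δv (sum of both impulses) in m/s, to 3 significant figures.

From the circular-orbit relation v² = μ/r at r = 10300 km: μ = v²r = (4.09)² × 10300 = 1.72299×10^5 km³/s².
The Hohmann ellipse has a_t = (r₁ + r₂)/2 = 21950 km.
Circular speed at r₁: v₁ = √(μ/r₁) = √(1.72299×10^5/33600) = 2.2645 km/s.
On the transfer ellipse at r₁, v² = μ(2/r − 1/a) gives v_a = √[μ(2/r₁ − 1/a_t)] = 1.5512 km/s.
First burn Δv₁ = |v_a − v₁| = 0.7133 km/s.
At r₂, v₂ = √(μ/r₂) = 4.0900 km/s.
Transfer-orbit speed at r₂: v_p = √[μ(2/r₂ − 1/a_t)] = 5.0603 km/s.
Second burn Δv₂ = |v₂ − v_p| = 0.9703 km/s.
Δv = Δv₁ + Δv₂ = 0.7133 + 0.9703 = 1.684 km/s.

Δv = 1680 m/s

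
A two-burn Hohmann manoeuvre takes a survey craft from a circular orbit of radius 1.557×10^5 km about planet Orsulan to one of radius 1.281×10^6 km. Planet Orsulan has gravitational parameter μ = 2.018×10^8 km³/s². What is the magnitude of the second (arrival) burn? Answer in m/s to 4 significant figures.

Δv₂ = 6708 m/s

Transfer-ellipse semi-major axis a_t = (r₁ + r₂)/2 = (1.557×10^5 + 1.281×10^6)/2 = 7.1835×10^5 km.
On the circular orbit at r = 1.281×10^6 km, v_c = √(μ/r) = 12.551 km/s.
Vis-viva on the transfer ellipse at r = 1.281×10^6 km gives v_t = √[μ(2/r − 1/a_t)] = 5.8434 km/s.
Δv₂ = |v_t − v_c| = |5.8434 − 12.551| = 6.708 km/s.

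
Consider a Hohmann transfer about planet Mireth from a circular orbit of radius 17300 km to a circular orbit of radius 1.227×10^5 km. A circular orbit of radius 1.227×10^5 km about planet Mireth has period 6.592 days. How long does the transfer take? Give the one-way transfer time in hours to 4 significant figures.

From Kepler's third law T² = 4π²r³/μ at r = 1.227×10^5 km, T = 6.592 days = 6.592 × 86400 s = 5.695488×10^5 s: μ = 4π²r³/T² = 2.24818×10^5 km³/s².
Semi-major axis of the transfer orbit: a_t = (17300 + 1.227×10^5)/2 = 70000 km.
By Kepler's third law the transfer-orbit period is T = 2π√(a_t³/μ), so t = T/2 = 1.2271×10^5 s.
Converting: 1.2271×10^5 s ÷ 3600 s/hour = 34.09 hours.

t = 34.09 hours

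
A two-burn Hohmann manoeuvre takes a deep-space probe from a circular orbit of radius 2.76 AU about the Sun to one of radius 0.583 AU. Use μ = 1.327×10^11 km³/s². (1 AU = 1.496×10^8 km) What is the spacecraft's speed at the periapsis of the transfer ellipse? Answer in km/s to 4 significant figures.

In km: r₁ = 2.76 × 1.496×10^8 = 4.12896×10^8 km; r₂ = 0.583 × 1.496×10^8 = 8.72168×10^7 km.
Transfer-ellipse semi-major axis a_t = (r₁ + r₂)/2 = (4.12896×10^8 + 8.72168×10^7)/2 = 2.500564×10^8 km.
At periapsis, r = 8.72168×10^7 km.
Applying v² = μ(2/r − 1/a_t): v = 50.12 km/s.

v = 50.12 km/s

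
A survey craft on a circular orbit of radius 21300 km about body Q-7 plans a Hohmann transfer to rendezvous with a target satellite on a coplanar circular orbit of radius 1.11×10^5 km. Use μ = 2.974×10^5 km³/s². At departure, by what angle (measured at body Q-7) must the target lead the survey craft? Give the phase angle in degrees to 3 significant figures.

Semi-major axis of the transfer orbit: a_t = (21300 + 1.110×10^5)/2 = 66150 km.
Transfer time t = π√(a_t³/μ) = 98011 s.
Target angular speed ω₂ = √(μ/r₂³) = 1.4746×10^-5 rad/s.
Angle swept by the target during transfer: ω₂·t = 1.4453 rad = 82.81°.
Arrival is 180° from departure on the ellipse, so φ = 180° − 82.81° = 97.2°.

φ = 97.2°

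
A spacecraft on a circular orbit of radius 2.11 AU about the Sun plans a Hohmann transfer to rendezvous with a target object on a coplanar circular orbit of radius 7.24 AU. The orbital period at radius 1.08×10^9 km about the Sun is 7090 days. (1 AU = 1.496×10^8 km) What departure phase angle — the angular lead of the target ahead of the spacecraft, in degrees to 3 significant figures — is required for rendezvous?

From Kepler's third law T² = 4π²r³/μ at r = 1.08×10^9 km, T = 7090 days = 7090 × 86400 s = 6.12576×10^8 s: μ = 4π²r³/T² = 1.32529×10^11 km³/s².
In km: r₁ = 2.11 × 1.496×10^8 = 3.15656×10^8 km; r₂ = 7.24 × 1.496×10^8 = 1.083104×10^9 km.
Semi-major axis of the transfer orbit: a_t = (3.15656×10^8 + 1.083104×10^9)/2 = 6.9938×10^8 km.
Transfer time t = π√(a_t³/μ) = 1.5961×10^8 s.
Target angular speed ω₂ = √(μ/r₂³) = 1.0213×10^-8 rad/s.
Angle swept by the target during transfer: ω₂·t = 1.6301 rad = 93.40°.
The spacecraft traverses 180° on the transfer ellipse, so the target must lead by 180° − 93.40° = 86.6°.

φ = 86.6°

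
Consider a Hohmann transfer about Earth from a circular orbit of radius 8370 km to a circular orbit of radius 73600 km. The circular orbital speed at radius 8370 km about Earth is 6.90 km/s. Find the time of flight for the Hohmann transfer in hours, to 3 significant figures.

From the circular-orbit relation v² = μ/r at r = 8370 km: μ = v²r = (6.90)² × 8370 = 3.98496×10^5 km³/s².
Semi-major axis of the transfer orbit: a_t = (8370 + 73600)/2 = 40985 km.
By Kepler's third law the transfer-orbit period is T = 2π√(a_t³/μ), so t = T/2 = 41290 s.
Converting: 41290 s ÷ 3600 s/hour = 11.5 hours.

t = 11.5 hours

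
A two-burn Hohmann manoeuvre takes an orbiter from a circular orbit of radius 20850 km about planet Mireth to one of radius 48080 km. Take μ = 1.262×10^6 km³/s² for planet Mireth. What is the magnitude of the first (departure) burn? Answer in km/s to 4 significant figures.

The Hohmann ellipse has a_t = (r₁ + r₂)/2 = 34465 km.
On the circular orbit at r = 20850 km, v_c = √(μ/r) = 7.780 km/s.
Vis-viva on the transfer ellipse at r = 20850 km gives v_t = √[μ(2/r − 1/a_t)] = 9.189 km/s.
Δv₁ = |v_t − v_c| = |9.189 − 7.780| = 1.409 km/s.

Δv₁ = 1.409 km/s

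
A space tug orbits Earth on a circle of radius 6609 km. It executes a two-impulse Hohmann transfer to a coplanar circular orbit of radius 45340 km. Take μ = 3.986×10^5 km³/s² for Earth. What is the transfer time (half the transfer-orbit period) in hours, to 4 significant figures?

t = 5.786 hours

Transfer-ellipse semi-major axis a_t = (r₁ + r₂)/2 = (6609 + 45340)/2 = 25974.5 km.
By Kepler's third law the transfer-orbit period is T = 2π√(a_t³/μ), so t = T/2 = 20830 s.
Converting: 20830 s ÷ 3600 s/hour = 5.786 hours.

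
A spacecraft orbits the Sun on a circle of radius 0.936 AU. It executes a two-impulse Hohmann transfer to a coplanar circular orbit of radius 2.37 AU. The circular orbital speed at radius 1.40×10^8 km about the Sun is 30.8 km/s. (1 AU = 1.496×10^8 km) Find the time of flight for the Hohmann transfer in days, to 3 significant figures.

From the circular-orbit relation v² = μ/r at r = 1.40×10^8 km: μ = v²r = (30.8)² × 1.40×10^8 = 1.32810×10^11 km³/s².
In km: r₁ = 0.936 × 1.496×10^8 = 1.400256×10^8 km; r₂ = 2.37 × 1.496×10^8 = 3.54552×10^8 km.
The Hohmann ellipse has a_t = (r₁ + r₂)/2 = 2.472888×10^8 km.
Half the transfer-orbit period gives t = π√(a_t³/μ) = 3.352×10^7 s.
Converting: 3.352×10^7 s ÷ 86400 s/day = 388 days.

t = 388 days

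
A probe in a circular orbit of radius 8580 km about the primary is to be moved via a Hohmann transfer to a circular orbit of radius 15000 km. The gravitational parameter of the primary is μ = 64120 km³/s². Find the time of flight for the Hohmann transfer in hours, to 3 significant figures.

t = 4.41 hours

Semi-major axis of the transfer orbit: a_t = (8580 + 15000)/2 = 11790 km.
Transfer time t = π√(a_t³/μ) = π√((11790)³ / 64120) = 15880 s.
Converting: 15880 s ÷ 3600 s/hour = 4.41 hours.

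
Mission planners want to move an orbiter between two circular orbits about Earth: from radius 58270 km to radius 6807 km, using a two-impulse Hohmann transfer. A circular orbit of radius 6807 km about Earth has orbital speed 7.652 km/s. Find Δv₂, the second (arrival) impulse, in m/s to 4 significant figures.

From the circular-orbit relation v² = μ/r at r = 6807 km: μ = v²r = (7.652)² × 6807 = 3.98571×10^5 km³/s².
Semi-major axis of the transfer orbit: a_t = (58270 + 6807)/2 = 32538.5 km.
Circular speed at r = 6807 km: v_c = √(μ/r) = 7.652 km/s.
Vis-viva on the transfer ellipse at r = 6807 km gives v_t = √[μ(2/r − 1/a_t)] = 10.24 km/s.
Δv₂ = |v_t − v_c| = |10.24 − 7.652| = 2.588 km/s.

Δv₂ = 2588 m/s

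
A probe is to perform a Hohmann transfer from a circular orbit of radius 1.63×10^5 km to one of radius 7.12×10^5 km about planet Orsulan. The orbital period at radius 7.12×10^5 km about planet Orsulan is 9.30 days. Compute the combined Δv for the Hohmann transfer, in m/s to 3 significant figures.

Δv = 5380 m/s

From Kepler's third law T² = 4π²r³/μ at r = 7.12×10^5 km, T = 9.30 days = 9.30 × 86400 s = 8.0352×10^5 s: μ = 4π²r³/T² = 2.20702×10^7 km³/s².
Semi-major axis of the transfer orbit: a_t = (1.630×10^5 + 7.120×10^5)/2 = 4.375×10^5 km.
Circular speed at r₁: v₁ = √(μ/r₁) = √(2.20702×10^7/1.630×10^5) = 11.636 km/s.
Transfer-orbit speed at r₁ (vis-viva equation): v_p = √[μ(2/r₁ − 1/a_t)] = 14.844 km/s.
First burn Δv₁ = |v_p − v₁| = 3.208 km/s.
At r₂, v₂ = √(μ/r₂) = 5.5675 km/s.
Transfer-orbit speed at r₂: v_a = √[μ(2/r₂ − 1/a_t)] = 3.3983 km/s.
Second burn Δv₂ = |v₂ − v_a| = 2.169 km/s.
Total Δv = Δv₁ + Δv₂ = 5.377 km/s.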